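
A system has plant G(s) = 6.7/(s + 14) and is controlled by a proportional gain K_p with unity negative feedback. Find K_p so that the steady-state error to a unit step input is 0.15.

K_p = 11.8

For a type-0 loop with proportional control, e_ss = 1/(1 + K_p·G(0)).
G(0) = 0.4786. Require 1/(1 + K_p·0.4786) = 0.15, so 1 + 0.4786·K_p = 6.667.
K_p = (6.667 − 1)/0.4786 = 11.8.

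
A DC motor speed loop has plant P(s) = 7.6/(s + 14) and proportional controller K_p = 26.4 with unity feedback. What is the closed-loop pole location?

Closed-loop transfer function: T(s) = K_p·P(s)/(1 + K_p·P(s)) = 200.6/(s + 14 + 200.6) = 200.6/(s + 214.6).
The closed-loop pole is at s = −214.6.

s = -214.6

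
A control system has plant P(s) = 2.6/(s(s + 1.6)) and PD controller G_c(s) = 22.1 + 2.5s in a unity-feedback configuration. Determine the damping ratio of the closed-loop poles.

Forward path: (22.1 + 2.5s)·2.6/(s(s+1.6)). The closed-loop characteristic equation is s² + (1.6 + 2.6·2.5)s + 2.6·22.1 = 0.
That is s² + 8.1s + 57.46 = 0, so ω_n = 7.58 rad/s and ζ = 8.1/(2·7.58) = 0.5343.

ζ = 0.534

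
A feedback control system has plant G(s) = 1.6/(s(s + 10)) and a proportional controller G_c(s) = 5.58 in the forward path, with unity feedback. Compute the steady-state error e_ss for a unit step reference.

0

The open loop G_c(s)G(s) has a pole at the origin (type 1), so the static position error constant is infinite and e_ss = 1/(1+∞) = 0.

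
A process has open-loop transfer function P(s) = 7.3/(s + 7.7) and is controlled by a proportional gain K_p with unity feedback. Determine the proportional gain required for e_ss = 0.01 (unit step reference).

K_p = 104

For a type-0 loop with proportional control, e_ss = 1/(1 + K_p·P(0)).
P(0) = 0.9481. Require 1/(1 + K_p·0.9481) = 0.01, so 1 + 0.9481·K_p = 100.
K_p = (100 − 1)/0.9481 = 104.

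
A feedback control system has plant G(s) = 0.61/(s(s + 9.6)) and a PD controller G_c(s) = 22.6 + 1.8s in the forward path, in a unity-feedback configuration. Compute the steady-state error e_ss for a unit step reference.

0

The open loop G_c(s)G(s) has a pole at the origin (type 1), so the static position error constant is infinite and e_ss = 1/(1+∞) = 0.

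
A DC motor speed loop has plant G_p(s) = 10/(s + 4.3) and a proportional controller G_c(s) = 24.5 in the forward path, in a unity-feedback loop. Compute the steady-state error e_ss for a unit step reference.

The loop is type 0. Static position error constant K_pos = G_c(0)·G_p(0) = 24.5·2.326 = 56.98.
Steady-state error to a unit step: e_ss = 1/(1+K_pos) = 1/57.98 = 0.0172.

0.0172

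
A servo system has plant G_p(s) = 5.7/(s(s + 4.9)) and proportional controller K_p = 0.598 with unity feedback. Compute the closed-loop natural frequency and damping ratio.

ω_n = 1.85 rad/s, ζ = 1.33

With unity feedback the closed-loop characteristic equation is s² + 4.9s + 0.598·5.7 = s² + 4.9s + 3.409 = 0.
So ω_n² = 3.409 ⇒ ω_n = 1.846 rad/s, and ζ = 4.9/(2ω_n) = 1.33.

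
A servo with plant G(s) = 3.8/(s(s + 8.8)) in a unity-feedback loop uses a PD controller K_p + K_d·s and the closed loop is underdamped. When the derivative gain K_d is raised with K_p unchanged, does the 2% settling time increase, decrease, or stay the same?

Characteristic equation s² + (8.8 + 3.8K_d)s + 3.8K_p = 0: raising K_d increases ζω_n = (8.8+3.8K_d)/2 while the loop stays underdamped, so T_s ≈ 4/(ζω_n) decreases.

decrease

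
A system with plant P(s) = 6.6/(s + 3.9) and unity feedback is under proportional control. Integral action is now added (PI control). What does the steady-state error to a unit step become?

0

Adding integral action puts a pole at s = 0 in the forward path, raising the system type to 1; a type-1 loop has zero steady-state error to a step.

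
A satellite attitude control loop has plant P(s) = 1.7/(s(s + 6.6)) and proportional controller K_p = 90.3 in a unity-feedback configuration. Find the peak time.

The closed-loop denominator s² + 6.6s + 153.5 gives ω_n = √153.5 = 12.39 and ζ = 6.6/(2ω_n) = 0.2663.
Damped frequency ω_d = ω_n√(1−ζ²) = 11.94 rad/s, so peak time T_p = π/ω_d = 0.263 s.

T_p = 0.263 s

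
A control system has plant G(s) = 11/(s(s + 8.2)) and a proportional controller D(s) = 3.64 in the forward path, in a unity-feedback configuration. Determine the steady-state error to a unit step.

0

The open loop D(s)G(s) has a pole at the origin (type 1), so the static position error constant is infinite and e_ss = 1/(1+∞) = 0.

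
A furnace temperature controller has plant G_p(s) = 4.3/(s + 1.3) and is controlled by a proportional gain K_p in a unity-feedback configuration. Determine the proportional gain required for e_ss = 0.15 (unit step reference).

Steady-state error for a unit step on this type-0 loop is 1/(1 + K_p·G_p(0)).
G_p(0) = 3.308. Require 1/(1 + K_p·3.308) = 0.15, so 1 + 3.308·K_p = 6.667.
K_p = (6.667 − 1)/3.308 = 1.71.

K_p = 1.71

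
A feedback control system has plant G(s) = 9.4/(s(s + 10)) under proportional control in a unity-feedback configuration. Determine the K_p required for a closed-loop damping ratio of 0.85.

Closed-loop characteristic equation: s² + 10s + K_p·9.4 = 0.
So ω_n = √(9.4K_p) and 2ζω_n = 10, giving ζ = 10/(2√(9.4K_p)).
Setting ζ = 0.85: √(9.4K_p) = 10/(2·0.85) = 5.882, so K_p = 34.6/9.4 = 3.68.

K_p = 3.68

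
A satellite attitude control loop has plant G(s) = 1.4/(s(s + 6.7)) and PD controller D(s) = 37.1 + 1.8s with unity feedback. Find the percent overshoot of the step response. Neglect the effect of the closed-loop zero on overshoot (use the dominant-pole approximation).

Forward path: (37.1 + 1.8s)·1.4/(s(s+6.7)). The closed-loop characteristic equation is s² + (6.7 + 1.4·1.8)s + 1.4·37.1 = 0.
That is s² + 9.22s + 51.94 = 0, so ω_n = 7.207 rad/s and ζ = 9.22/(2·7.207) = 0.6397.
%OS = 100·exp(−πζ/√(1−ζ²)) = 7.32%.

7.32%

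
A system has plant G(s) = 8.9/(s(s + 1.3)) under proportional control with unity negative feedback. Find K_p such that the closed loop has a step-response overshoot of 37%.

From %OS = 100·exp(−πζ/√(1−ζ²)) = 37%, ζ = −ln(0.37)/√(π²+ln²(0.37)) = 0.3017.
Characteristic equation s² + 1.3s + 8.9K_p = 0 gives ζ = 1.3/(2√(8.9K_p)).
Setting ζ = 0.3017: √(8.9K_p) = 1.3/(2·0.3017) = 2.154, so K_p = 4.641/8.9 = 0.521.

K_p = 0.521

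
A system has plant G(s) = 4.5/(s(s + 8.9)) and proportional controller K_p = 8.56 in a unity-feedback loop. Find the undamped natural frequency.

The closed-loop denominator is s(s+8.9) + 8.56·4.5 = s² + 8.9s + 38.52.
Matching s² + 2ζω_n s + ω_n²: ω_n = √38.52 = 6.206 rad/s and 2ζω_n = 8.9, so ζ = 8.9/(2·6.206) = 0.717.

ω_n = 6.21 rad/s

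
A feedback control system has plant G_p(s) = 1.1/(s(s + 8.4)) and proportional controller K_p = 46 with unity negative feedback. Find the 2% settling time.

T_s ≈ 0.952 s

The closed-loop denominator s² + 8.4s + 50.6 gives ω_n = √50.6 = 7.113 and ζ = 8.4/(2ω_n) = 0.5904.
2% settling time T_s ≈ 4/(ζω_n) = 4/4.2 = 0.952 s.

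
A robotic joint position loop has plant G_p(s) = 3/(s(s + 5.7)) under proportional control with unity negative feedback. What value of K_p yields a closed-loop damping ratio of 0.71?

K_p = 5.37

Closed-loop characteristic equation: s² + 5.7s + K_p·3 = 0.
So ω_n = √(3K_p) and 2ζω_n = 5.7, giving ζ = 5.7/(2√(3K_p)).
Setting ζ = 0.71: √(3K_p) = 5.7/(2·0.71) = 4.014, so K_p = 16.11/3 = 5.37.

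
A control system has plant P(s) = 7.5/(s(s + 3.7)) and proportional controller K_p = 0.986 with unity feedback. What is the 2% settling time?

Closed-loop characteristic equation: s² + 3.7s + 7.395 = 0, so ω_n = 2.719 rad/s and ζ = 3.7/(2·2.719) = 0.6803.
2% settling time T_s ≈ 4/(ζω_n) = 4/1.85 = 2.16 s.

T_s ≈ 2.16 s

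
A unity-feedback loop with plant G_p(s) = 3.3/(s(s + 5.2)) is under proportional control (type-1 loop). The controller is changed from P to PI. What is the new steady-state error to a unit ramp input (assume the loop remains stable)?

0

The integrator raises the loop to type 2, so K_v → ∞ and e_ss to a ramp is zero.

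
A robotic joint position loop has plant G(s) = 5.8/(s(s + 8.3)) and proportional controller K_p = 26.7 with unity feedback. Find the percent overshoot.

32.9%

The closed-loop denominator s² + 8.3s + 154.9 gives ω_n = √154.9 = 12.44 and ζ = 8.3/(2ω_n) = 0.3335.
%OS = 100·exp(−πζ/√(1−ζ²)) = 100·exp(−π·0.3335/√0.8888) = 32.9%.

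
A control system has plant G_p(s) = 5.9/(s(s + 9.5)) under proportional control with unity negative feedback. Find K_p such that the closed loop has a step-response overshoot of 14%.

From %OS = 100·exp(−πζ/√(1−ζ²)) = 14%, ζ = −ln(0.14)/√(π²+ln²(0.14)) = 0.5305.
Characteristic equation s² + 9.5s + 5.9K_p = 0 gives ζ = 9.5/(2√(5.9K_p)).
Setting ζ = 0.5305: √(5.9K_p) = 9.5/(2·0.5305) = 8.954, so K_p = 80.17/5.9 = 13.6.

K_p = 13.6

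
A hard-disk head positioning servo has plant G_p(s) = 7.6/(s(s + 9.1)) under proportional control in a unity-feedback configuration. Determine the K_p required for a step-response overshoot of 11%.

K_p = 8.24

From %OS = 100·exp(−πζ/√(1−ζ²)) = 11%, ζ = −ln(0.11)/√(π²+ln²(0.11)) = 0.5749.
Characteristic equation s² + 9.1s + 7.6K_p = 0 gives ζ = 9.1/(2√(7.6K_p)).
Setting ζ = 0.5749: √(7.6K_p) = 9.1/(2·0.5749) = 7.915, so K_p = 62.64/7.6 = 8.24.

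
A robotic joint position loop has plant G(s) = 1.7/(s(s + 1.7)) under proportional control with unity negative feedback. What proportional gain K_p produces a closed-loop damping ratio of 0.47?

K_p = 1.92

Closed-loop characteristic equation: s² + 1.7s + K_p·1.7 = 0.
So ω_n = √(1.7K_p) and 2ζω_n = 1.7, giving ζ = 1.7/(2√(1.7K_p)).
Setting ζ = 0.47: √(1.7K_p) = 1.7/(2·0.47) = 1.809, so K_p = 3.271/1.7 = 1.92.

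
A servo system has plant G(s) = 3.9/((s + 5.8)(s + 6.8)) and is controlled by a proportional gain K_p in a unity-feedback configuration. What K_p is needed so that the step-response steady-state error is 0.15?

Steady-state error for a unit step on this type-0 loop is 1/(1 + K_p·G(0)).
G(0) = 0.09888. Require 1/(1 + K_p·0.09888) = 0.15, so 1 + 0.09888·K_p = 6.667.
K_p = (6.667 − 1)/0.09888 = 57.3.

K_p = 57.3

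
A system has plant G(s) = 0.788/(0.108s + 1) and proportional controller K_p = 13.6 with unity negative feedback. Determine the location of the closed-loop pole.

s = -108.5

Closed loop: T(s) = K_p·G/(1+K_p·G) = 10.72/(0.108s + 1 + 10.72), with pole at s = −(1 + 10.72)/0.108 = −108.5.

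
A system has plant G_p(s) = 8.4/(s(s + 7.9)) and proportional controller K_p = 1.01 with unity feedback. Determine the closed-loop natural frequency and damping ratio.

ω_n = 2.91 rad/s, ζ = 1.36

The closed-loop denominator is s(s+7.9) + 1.01·8.4 = s² + 7.9s + 8.484.
Matching s² + 2ζω_n s + ω_n²: ω_n = √8.484 = 2.913 rad/s and 2ζω_n = 7.9, so ζ = 7.9/(2·2.913) = 1.36.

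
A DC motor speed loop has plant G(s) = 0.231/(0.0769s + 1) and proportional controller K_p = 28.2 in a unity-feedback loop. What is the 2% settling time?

T_s ≈ 0.0409 s

Closed loop: T(s) = K_p·G/(1+K_p·G) = 6.514/(0.0769s + 1 + 6.514), with pole at s = −(1 + 6.514)/0.0769 = −97.71.
τ = 1/97.71 = 0.01023 s, so 2% settling time ≈ 4τ = 0.0409 s.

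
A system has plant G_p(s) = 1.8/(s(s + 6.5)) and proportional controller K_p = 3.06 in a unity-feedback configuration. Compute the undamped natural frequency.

ω_n = 2.35 rad/s

The closed-loop denominator is s(s+6.5) + 3.06·1.8 = s² + 6.5s + 5.508.
Matching s² + 2ζω_n s + ω_n²: ω_n = √5.508 = 2.347 rad/s and 2ζω_n = 6.5, so ζ = 6.5/(2·2.347) = 1.38.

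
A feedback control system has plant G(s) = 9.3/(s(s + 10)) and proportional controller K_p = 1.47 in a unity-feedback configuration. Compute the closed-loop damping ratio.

1 + K_p·G(s) = 0 gives s² + 10s + 13.67 = 0.
So ω_n² = 13.67 ⇒ ω_n = 3.697 rad/s, and ζ = 10/(2ω_n) = 1.35.

ζ = 1.35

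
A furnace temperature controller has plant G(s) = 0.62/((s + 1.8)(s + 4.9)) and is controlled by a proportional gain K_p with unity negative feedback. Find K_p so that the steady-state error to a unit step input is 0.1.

K_p = 128

Steady-state error for a unit step on this type-0 loop is 1/(1 + K_p·G(0)).
G(0) = 0.07029. Require 1/(1 + K_p·0.07029) = 0.1, so 1 + 0.07029·K_p = 10.
K_p = (10 − 1)/0.07029 = 128.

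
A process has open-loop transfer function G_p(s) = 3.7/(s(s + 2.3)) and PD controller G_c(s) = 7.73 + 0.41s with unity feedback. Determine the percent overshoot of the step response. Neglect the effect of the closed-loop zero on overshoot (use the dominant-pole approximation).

Forward path: (7.73 + 0.41s)·3.7/(s(s+2.3)). The closed-loop characteristic equation is s² + (2.3 + 3.7·0.41)s + 3.7·7.73 = 0.
That is s² + 3.817s + 28.6 = 0, so ω_n = 5.348 rad/s and ζ = 3.817/(2·5.348) = 0.3569.
%OS = 100·exp(−πζ/√(1−ζ²)) = 30.1%.

30.1%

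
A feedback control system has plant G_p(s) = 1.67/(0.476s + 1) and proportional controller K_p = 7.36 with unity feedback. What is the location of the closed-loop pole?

s = -27.92

Closed loop: T(s) = K_p·G_p/(1+K_p·G_p) = 12.29/(0.476s + 1 + 12.29), with pole at s = −(1 + 12.29)/0.476 = −27.92.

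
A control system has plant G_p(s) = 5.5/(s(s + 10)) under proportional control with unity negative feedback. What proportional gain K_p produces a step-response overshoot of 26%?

From %OS = 100·exp(−πζ/√(1−ζ²)) = 26%, ζ = −ln(0.26)/√(π²+ln²(0.26)) = 0.3941.
Characteristic equation s² + 10s + 5.5K_p = 0 gives ζ = 10/(2√(5.5K_p)).
Setting ζ = 0.3941: √(5.5K_p) = 10/(2·0.3941) = 12.69, so K_p = 161/5.5 = 29.3.

K_p = 29.3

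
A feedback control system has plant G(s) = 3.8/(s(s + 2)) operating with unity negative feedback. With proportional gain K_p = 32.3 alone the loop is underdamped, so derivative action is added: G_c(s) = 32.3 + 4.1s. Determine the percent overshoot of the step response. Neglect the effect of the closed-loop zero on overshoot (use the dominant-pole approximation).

Forward path: (32.3 + 4.1s)·3.8/(s(s+2)). The closed-loop characteristic equation is s² + (2 + 3.8·4.1)s + 3.8·32.3 = 0.
That is s² + 17.58s + 122.7 = 0, so ω_n = 11.08 rad/s and ζ = 17.58/(2·11.08) = 0.7934.
%OS = 100·exp(−πζ/√(1−ζ²)) = 1.67%.

1.67%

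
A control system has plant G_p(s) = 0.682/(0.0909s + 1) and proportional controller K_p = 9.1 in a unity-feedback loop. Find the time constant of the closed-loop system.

τ = 0.0126 s

Closed loop: T(s) = K_p·G_p/(1+K_p·G_p) = 6.206/(0.0909s + 1 + 6.206), with pole at s = −(1 + 6.206)/0.0909 = −79.28.
Closed-loop time constant τ = 1/79.28 = 0.0126 s.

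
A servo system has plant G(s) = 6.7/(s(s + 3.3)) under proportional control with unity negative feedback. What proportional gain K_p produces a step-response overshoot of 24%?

From %OS = 100·exp(−πζ/√(1−ζ²)) = 24%, ζ = −ln(0.24)/√(π²+ln²(0.24)) = 0.4136.
Characteristic equation s² + 3.3s + 6.7K_p = 0 gives ζ = 3.3/(2√(6.7K_p)).
Setting ζ = 0.4136: √(6.7K_p) = 3.3/(2·0.4136) = 3.989, so K_p = 15.92/6.7 = 2.38.

K_p = 2.38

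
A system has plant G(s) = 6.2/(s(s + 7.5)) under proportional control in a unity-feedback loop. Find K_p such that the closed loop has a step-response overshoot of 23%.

From %OS = 100·exp(−πζ/√(1−ζ²)) = 23%, ζ = −ln(0.23)/√(π²+ln²(0.23)) = 0.4237.
Characteristic equation s² + 7.5s + 6.2K_p = 0 gives ζ = 7.5/(2√(6.2K_p)).
Setting ζ = 0.4237: √(6.2K_p) = 7.5/(2·0.4237) = 8.85, so K_p = 78.32/6.2 = 12.6.

K_p = 12.6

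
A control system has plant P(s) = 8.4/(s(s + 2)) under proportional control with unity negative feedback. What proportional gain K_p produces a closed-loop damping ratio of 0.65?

Closed-loop characteristic equation: s² + 2s + K_p·8.4 = 0.
So ω_n = √(8.4K_p) and 2ζω_n = 2, giving ζ = 2/(2√(8.4K_p)).
Setting ζ = 0.65: √(8.4K_p) = 2/(2·0.65) = 1.538, so K_p = 2.367/8.4 = 0.282.

K_p = 0.282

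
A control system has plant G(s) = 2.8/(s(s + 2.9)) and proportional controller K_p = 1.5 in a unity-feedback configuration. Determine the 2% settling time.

Closed-loop characteristic equation: s² + 2.9s + 4.2 = 0, so ω_n = 2.049 rad/s and ζ = 2.9/(2·2.049) = 0.7075.
2% settling time T_s ≈ 4/(ζω_n) = 4/1.45 = 2.76 s.

T_s ≈ 2.76 s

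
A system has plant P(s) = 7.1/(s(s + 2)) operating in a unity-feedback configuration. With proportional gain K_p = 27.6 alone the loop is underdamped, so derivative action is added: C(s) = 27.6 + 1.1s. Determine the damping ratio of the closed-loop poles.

ζ = 0.35

Forward path: (27.6 + 1.1s)·7.1/(s(s+2)). The closed-loop characteristic equation is s² + (2 + 7.1·1.1)s + 7.1·27.6 = 0.
That is s² + 9.81s + 196 = 0, so ω_n = 14 rad/s and ζ = 9.81/(2·14) = 0.3504.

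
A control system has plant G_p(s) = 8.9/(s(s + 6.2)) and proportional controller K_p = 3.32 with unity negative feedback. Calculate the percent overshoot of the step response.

Closed-loop characteristic equation: s² + 6.2s + 29.55 = 0, so ω_n = 5.436 rad/s and ζ = 6.2/(2·5.436) = 0.5703.
%OS = 100·exp(−πζ/√(1−ζ²)) = 100·exp(−π·0.5703/√0.6748) = 11.3%.

11.3%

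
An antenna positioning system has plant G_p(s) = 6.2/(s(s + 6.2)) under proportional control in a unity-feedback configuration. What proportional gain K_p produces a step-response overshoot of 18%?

K_p = 6.75

From %OS = 100·exp(−πζ/√(1−ζ²)) = 18%, ζ = −ln(0.18)/√(π²+ln²(0.18)) = 0.4791.
Characteristic equation s² + 6.2s + 6.2K_p = 0 gives ζ = 6.2/(2√(6.2K_p)).
Setting ζ = 0.4791: √(6.2K_p) = 6.2/(2·0.4791) = 6.47, so K_p = 41.86/6.2 = 6.75.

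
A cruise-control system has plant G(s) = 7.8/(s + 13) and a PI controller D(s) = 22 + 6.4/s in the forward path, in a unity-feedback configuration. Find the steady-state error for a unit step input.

The open loop D(s)G(s) has a pole at the origin (type 1), so the static position error constant is infinite and e_ss = 1/(1+∞) = 0.

0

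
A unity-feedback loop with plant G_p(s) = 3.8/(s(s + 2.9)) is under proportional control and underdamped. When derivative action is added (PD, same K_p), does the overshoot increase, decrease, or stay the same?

decrease

The derivative term adds K·K_d to the s-coefficient of the characteristic equation, raising 2ζω_n while ω_n is unchanged; ζ increases, so overshoot decreases.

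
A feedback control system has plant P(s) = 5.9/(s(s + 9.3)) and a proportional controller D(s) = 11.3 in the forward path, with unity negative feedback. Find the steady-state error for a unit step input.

The open loop D(s)P(s) has a pole at the origin (type 1), so the static position error constant is infinite and e_ss = 1/(1+∞) = 0.

0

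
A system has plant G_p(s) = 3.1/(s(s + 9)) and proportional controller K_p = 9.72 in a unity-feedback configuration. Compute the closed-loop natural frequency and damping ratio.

The closed-loop denominator is s(s+9) + 9.72·3.1 = s² + 9s + 30.13.
Matching s² + 2ζω_n s + ω_n²: ω_n = √30.13 = 5.489 rad/s and 2ζω_n = 9, so ζ = 9/(2·5.489) = 0.82.

ω_n = 5.49 rad/s, ζ = 0.82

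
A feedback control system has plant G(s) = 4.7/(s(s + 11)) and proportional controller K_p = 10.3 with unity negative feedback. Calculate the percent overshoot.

1.73%

From 1 + K_pG(s) = 0: s² + 11s + 48.41 = 0 ⇒ ω_n = 6.958, ζ = 0.7905.
%OS = 100·exp(−πζ/√(1−ζ²)) = 100·exp(−π·0.7905/√0.3751) = 1.73%.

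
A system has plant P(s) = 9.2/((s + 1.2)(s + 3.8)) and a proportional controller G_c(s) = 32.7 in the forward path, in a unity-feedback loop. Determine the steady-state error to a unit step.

0.0149

The loop is type 0. Static position error constant K_pos = G_c(0)·P(0) = 32.7·2.018 = 65.97.
Steady-state error to a unit step: e_ss = 1/(1+K_pos) = 1/66.97 = 0.0149.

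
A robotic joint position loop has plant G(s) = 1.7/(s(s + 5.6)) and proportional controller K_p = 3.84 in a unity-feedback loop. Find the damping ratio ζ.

With unity feedback the closed-loop characteristic equation is s² + 5.6s + 3.84·1.7 = s² + 5.6s + 6.528 = 0.
So ω_n² = 6.528 ⇒ ω_n = 2.555 rad/s, and ζ = 5.6/(2ω_n) = 1.1.

ζ = 1.1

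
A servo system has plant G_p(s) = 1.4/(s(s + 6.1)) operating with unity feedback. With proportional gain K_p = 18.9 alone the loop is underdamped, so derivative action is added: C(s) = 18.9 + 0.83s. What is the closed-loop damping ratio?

ζ = 0.706

Forward path: (18.9 + 0.83s)·1.4/(s(s+6.1)). The closed-loop characteristic equation is s² + (6.1 + 1.4·0.83)s + 1.4·18.9 = 0.
That is s² + 7.262s + 26.46 = 0, so ω_n = 5.144 rad/s and ζ = 7.262/(2·5.144) = 0.7059.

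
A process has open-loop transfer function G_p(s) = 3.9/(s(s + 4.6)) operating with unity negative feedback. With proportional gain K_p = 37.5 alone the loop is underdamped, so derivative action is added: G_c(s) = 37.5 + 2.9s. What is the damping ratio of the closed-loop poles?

Forward path: (37.5 + 2.9s)·3.9/(s(s+4.6)). The closed-loop characteristic equation is s² + (4.6 + 3.9·2.9)s + 3.9·37.5 = 0.
That is s² + 15.91s + 146.2 = 0, so ω_n = 12.09 rad/s and ζ = 15.91/(2·12.09) = 0.6578.

ζ = 0.658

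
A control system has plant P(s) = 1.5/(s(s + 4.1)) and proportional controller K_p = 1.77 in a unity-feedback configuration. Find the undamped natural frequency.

ω_n = 1.63 rad/s

The closed-loop denominator is s(s+4.1) + 1.77·1.5 = s² + 4.1s + 2.655.
So ω_n² = 2.655 ⇒ ω_n = 1.629 rad/s, and ζ = 4.1/(2ω_n) = 1.26.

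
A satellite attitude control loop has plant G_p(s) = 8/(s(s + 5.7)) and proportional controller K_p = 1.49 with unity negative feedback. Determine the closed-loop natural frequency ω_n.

ω_n = 3.45 rad/s

With unity feedback the closed-loop characteristic equation is s² + 5.7s + 1.49·8 = s² + 5.7s + 11.92 = 0.
So ω_n² = 11.92 ⇒ ω_n = 3.453 rad/s, and ζ = 5.7/(2ω_n) = 0.825.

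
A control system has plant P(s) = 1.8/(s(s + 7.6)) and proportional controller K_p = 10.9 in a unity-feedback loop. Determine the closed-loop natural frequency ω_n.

ω_n = 4.43 rad/s

1 + K_p·P(s) = 0 gives s² + 7.6s + 19.62 = 0.
So ω_n² = 19.62 ⇒ ω_n = 4.429 rad/s, and ζ = 7.6/(2ω_n) = 0.858.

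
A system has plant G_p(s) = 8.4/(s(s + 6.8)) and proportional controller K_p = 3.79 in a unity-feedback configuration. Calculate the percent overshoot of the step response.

The closed-loop denominator s² + 6.8s + 31.84 gives ω_n = √31.84 = 5.642 and ζ = 6.8/(2ω_n) = 0.6026.
%OS = 100·exp(−πζ/√(1−ζ²)) = 100·exp(−π·0.6026/√0.6369) = 9.33%.

9.33%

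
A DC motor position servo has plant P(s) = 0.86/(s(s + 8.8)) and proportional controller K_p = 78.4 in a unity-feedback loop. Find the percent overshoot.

13.6%

From 1 + K_pP(s) = 0: s² + 8.8s + 67.42 = 0 ⇒ ω_n = 8.211, ζ = 0.5359.
%OS = 100·exp(−πζ/√(1−ζ²)) = 100·exp(−π·0.5359/√0.7129) = 13.6%.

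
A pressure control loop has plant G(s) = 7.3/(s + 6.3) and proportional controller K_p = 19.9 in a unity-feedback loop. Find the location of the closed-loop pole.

Closed-loop transfer function: T(s) = K_p·G(s)/(1 + K_p·G(s)) = 145.3/(s + 6.3 + 145.3) = 145.3/(s + 151.6).
The closed-loop pole is at s = −151.6.

s = -151.6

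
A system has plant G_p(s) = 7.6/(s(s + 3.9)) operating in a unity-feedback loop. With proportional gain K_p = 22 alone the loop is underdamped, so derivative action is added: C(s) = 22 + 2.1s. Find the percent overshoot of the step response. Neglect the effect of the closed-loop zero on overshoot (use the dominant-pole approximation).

2.31%

Forward path: (22 + 2.1s)·7.6/(s(s+3.9)). The closed-loop characteristic equation is s² + (3.9 + 7.6·2.1)s + 7.6·22 = 0.
That is s² + 19.86s + 167.2 = 0, so ω_n = 12.93 rad/s and ζ = 19.86/(2·12.93) = 0.7679.
%OS = 100·exp(−πζ/√(1−ζ²)) = 2.31%.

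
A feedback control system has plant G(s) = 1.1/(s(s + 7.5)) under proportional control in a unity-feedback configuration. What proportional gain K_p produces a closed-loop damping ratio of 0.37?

K_p = 93.4

Closed-loop characteristic equation: s² + 7.5s + K_p·1.1 = 0.
So ω_n = √(1.1K_p) and 2ζω_n = 7.5, giving ζ = 7.5/(2√(1.1K_p)).
Setting ζ = 0.37: √(1.1K_p) = 7.5/(2·0.37) = 10.14, so K_p = 102.7/1.1 = 93.4.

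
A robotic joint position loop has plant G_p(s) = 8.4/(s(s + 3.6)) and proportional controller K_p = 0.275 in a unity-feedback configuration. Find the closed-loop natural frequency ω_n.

ω_n = 1.52 rad/s

With unity feedback the closed-loop characteristic equation is s² + 3.6s + 0.275·8.4 = s² + 3.6s + 2.31 = 0.
Matching s² + 2ζω_n s + ω_n²: ω_n = √2.31 = 1.52 rad/s and 2ζω_n = 3.6, so ζ = 3.6/(2·1.52) = 1.18.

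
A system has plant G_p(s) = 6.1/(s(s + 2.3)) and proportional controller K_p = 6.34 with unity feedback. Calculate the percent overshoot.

Closed-loop characteristic equation: s² + 2.3s + 38.67 = 0, so ω_n = 6.219 rad/s and ζ = 2.3/(2·6.219) = 0.1849.
%OS = 100·exp(−πζ/√(1−ζ²)) = 100·exp(−π·0.1849/√0.9658) = 55.4%.

55.4%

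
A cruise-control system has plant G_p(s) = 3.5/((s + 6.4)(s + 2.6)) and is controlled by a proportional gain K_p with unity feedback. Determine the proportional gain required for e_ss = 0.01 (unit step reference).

Steady-state error for a unit step on this type-0 loop is 1/(1 + K_p·G_p(0)).
G_p(0) = 0.2103. Require 1/(1 + K_p·0.2103) = 0.01, so 1 + 0.2103·K_p = 100.
K_p = (100 − 1)/0.2103 = 471.

K_p = 471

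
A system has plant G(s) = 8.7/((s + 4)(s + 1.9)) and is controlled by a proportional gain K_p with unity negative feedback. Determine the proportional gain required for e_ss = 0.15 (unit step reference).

The loop is type 0, so e_ss(step) = 1/(1 + K_pos) with K_pos = K_p·G(0).
G(0) = 1.145. Require 1/(1 + K_p·1.145) = 0.15, so 1 + 1.145·K_p = 6.667.
K_p = (6.667 − 1)/1.145 = 4.95.

K_p = 4.95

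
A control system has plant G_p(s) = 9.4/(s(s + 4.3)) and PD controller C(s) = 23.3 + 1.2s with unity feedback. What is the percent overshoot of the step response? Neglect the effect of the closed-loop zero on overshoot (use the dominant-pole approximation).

Forward path: (23.3 + 1.2s)·9.4/(s(s+4.3)). The closed-loop characteristic equation is s² + (4.3 + 9.4·1.2)s + 9.4·23.3 = 0.
That is s² + 15.58s + 219 = 0, so ω_n = 14.8 rad/s and ζ = 15.58/(2·14.8) = 0.5264.
%OS = 100·exp(−πζ/√(1−ζ²)) = 14.3%.

14.3%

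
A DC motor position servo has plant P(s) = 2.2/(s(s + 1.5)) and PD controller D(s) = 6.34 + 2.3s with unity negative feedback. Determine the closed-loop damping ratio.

Forward path: (6.34 + 2.3s)·2.2/(s(s+1.5)). The closed-loop characteristic equation is s² + (1.5 + 2.2·2.3)s + 2.2·6.34 = 0.
That is s² + 6.56s + 13.95 = 0, so ω_n = 3.735 rad/s and ζ = 6.56/(2·3.735) = 0.8782.

ζ = 0.878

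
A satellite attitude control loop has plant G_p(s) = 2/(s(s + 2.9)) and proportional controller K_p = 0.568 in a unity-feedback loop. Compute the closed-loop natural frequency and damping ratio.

With unity feedback the closed-loop characteristic equation is s² + 2.9s + 0.568·2 = s² + 2.9s + 1.136 = 0.
Matching s² + 2ζω_n s + ω_n²: ω_n = √1.136 = 1.066 rad/s and 2ζω_n = 2.9, so ζ = 2.9/(2·1.066) = 1.36.

ω_n = 1.07 rad/s, ζ = 1.36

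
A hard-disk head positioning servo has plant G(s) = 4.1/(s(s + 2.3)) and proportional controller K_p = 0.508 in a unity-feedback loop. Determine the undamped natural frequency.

1 + K_p·G(s) = 0 gives s² + 2.3s + 2.083 = 0.
So ω_n² = 2.083 ⇒ ω_n = 1.443 rad/s, and ζ = 2.3/(2ω_n) = 0.797.

ω_n = 1.44 rad/s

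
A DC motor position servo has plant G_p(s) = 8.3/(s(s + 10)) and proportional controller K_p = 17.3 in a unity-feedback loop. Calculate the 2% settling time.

T_s ≈ 0.8 s

Closed-loop characteristic equation: s² + 10s + 143.6 = 0, so ω_n = 11.98 rad/s and ζ = 10/(2·11.98) = 0.4173.
2% settling time T_s ≈ 4/(ζω_n) = 4/5 = 0.8 s.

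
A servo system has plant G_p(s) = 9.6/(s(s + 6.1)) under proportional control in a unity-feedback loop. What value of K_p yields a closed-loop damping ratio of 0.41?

K_p = 5.76

Closed-loop characteristic equation: s² + 6.1s + K_p·9.6 = 0.
So ω_n = √(9.6K_p) and 2ζω_n = 6.1, giving ζ = 6.1/(2√(9.6K_p)).
Setting ζ = 0.41: √(9.6K_p) = 6.1/(2·0.41) = 7.439, so K_p = 55.34/9.6 = 5.76.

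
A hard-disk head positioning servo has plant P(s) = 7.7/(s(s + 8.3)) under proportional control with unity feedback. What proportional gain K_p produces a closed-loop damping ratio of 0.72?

K_p = 4.31

Closed-loop characteristic equation: s² + 8.3s + K_p·7.7 = 0.
So ω_n = √(7.7K_p) and 2ζω_n = 8.3, giving ζ = 8.3/(2√(7.7K_p)).
Setting ζ = 0.72: √(7.7K_p) = 8.3/(2·0.72) = 5.764, so K_p = 33.22/7.7 = 4.31.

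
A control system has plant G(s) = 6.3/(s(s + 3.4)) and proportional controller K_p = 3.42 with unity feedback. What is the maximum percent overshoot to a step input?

29%

From 1 + K_pG(s) = 0: s² + 3.4s + 21.55 = 0 ⇒ ω_n = 4.642, ζ = 0.3662.
%OS = 100·exp(−πζ/√(1−ζ²)) = 100·exp(−π·0.3662/√0.8659) = 29%.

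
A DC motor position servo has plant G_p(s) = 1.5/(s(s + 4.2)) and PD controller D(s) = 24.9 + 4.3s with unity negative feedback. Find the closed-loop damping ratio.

Forward path: (24.9 + 4.3s)·1.5/(s(s+4.2)). The closed-loop characteristic equation is s² + (4.2 + 1.5·4.3)s + 1.5·24.9 = 0.
That is s² + 10.65s + 37.35 = 0, so ω_n = 6.111 rad/s and ζ = 10.65/(2·6.111) = 0.8713.

ζ = 0.871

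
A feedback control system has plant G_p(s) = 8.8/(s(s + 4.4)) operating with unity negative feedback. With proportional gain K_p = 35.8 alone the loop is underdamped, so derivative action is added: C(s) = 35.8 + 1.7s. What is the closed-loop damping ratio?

ζ = 0.545

Forward path: (35.8 + 1.7s)·8.8/(s(s+4.4)). The closed-loop characteristic equation is s² + (4.4 + 8.8·1.7)s + 8.8·35.8 = 0.
That is s² + 19.36s + 315 = 0, so ω_n = 17.75 rad/s and ζ = 19.36/(2·17.75) = 0.5454.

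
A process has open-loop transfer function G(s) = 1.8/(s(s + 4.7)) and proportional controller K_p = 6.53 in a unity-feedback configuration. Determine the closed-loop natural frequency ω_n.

ω_n = 3.43 rad/s

The closed-loop denominator is s(s+4.7) + 6.53·1.8 = s² + 4.7s + 11.75.
Matching s² + 2ζω_n s + ω_n²: ω_n = √11.75 = 3.428 rad/s and 2ζω_n = 4.7, so ζ = 4.7/(2·3.428) = 0.685.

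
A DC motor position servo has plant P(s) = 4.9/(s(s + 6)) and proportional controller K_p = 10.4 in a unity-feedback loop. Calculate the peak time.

T_p = 0.485 s

From 1 + K_pP(s) = 0: s² + 6s + 50.96 = 0 ⇒ ω_n = 7.139, ζ = 0.4202.
Damped frequency ω_d = ω_n√(1−ζ²) = 6.478 rad/s, so peak time T_p = π/ω_d = 0.485 s.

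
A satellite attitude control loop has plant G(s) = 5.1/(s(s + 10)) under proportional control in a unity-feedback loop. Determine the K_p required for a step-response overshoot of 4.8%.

K_p = 10.1

From %OS = 100·exp(−πζ/√(1−ζ²)) = 4.8%, ζ = −ln(0.048)/√(π²+ln²(0.048)) = 0.695.
Characteristic equation s² + 10s + 5.1K_p = 0 gives ζ = 10/(2√(5.1K_p)).
Setting ζ = 0.695: √(5.1K_p) = 10/(2·0.695) = 7.194, so K_p = 51.76/5.1 = 10.1.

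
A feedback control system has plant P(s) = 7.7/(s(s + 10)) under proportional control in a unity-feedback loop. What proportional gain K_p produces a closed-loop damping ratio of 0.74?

Closed-loop characteristic equation: s² + 10s + K_p·7.7 = 0.
So ω_n = √(7.7K_p) and 2ζω_n = 10, giving ζ = 10/(2√(7.7K_p)).
Setting ζ = 0.74: √(7.7K_p) = 10/(2·0.74) = 6.757, so K_p = 45.65/7.7 = 5.93.

K_p = 5.93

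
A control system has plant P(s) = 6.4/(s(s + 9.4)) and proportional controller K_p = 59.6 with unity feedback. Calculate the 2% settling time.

T_s ≈ 0.851 s

The closed-loop denominator s² + 9.4s + 381.4 gives ω_n = √381.4 = 19.53 and ζ = 9.4/(2ω_n) = 0.2406.
2% settling time T_s ≈ 4/(ζω_n) = 4/4.7 = 0.851 s.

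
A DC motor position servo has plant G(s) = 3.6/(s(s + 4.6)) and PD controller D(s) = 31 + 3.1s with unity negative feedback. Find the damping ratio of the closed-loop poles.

Forward path: (31 + 3.1s)·3.6/(s(s+4.6)). The closed-loop characteristic equation is s² + (4.6 + 3.6·3.1)s + 3.6·31 = 0.
That is s² + 15.76s + 111.6 = 0, so ω_n = 10.56 rad/s and ζ = 15.76/(2·10.56) = 0.7459.

ζ = 0.746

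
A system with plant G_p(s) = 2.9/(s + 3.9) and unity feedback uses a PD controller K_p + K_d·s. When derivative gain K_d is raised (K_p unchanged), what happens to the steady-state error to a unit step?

unchanged

K_d affects only the transient (the s-coefficient); the DC loop gain, and hence e_ss, depends only on K_p.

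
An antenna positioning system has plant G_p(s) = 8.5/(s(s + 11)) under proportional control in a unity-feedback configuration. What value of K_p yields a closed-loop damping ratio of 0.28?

Closed-loop characteristic equation: s² + 11s + K_p·8.5 = 0.
So ω_n = √(8.5K_p) and 2ζω_n = 11, giving ζ = 11/(2√(8.5K_p)).
Setting ζ = 0.28: √(8.5K_p) = 11/(2·0.28) = 19.64, so K_p = 385.8/8.5 = 45.4.

K_p = 45.4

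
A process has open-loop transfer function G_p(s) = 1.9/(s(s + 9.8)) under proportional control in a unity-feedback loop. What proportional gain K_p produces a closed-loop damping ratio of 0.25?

K_p = 202

Closed-loop characteristic equation: s² + 9.8s + K_p·1.9 = 0.
So ω_n = √(1.9K_p) and 2ζω_n = 9.8, giving ζ = 9.8/(2√(1.9K_p)).
Setting ζ = 0.25: √(1.9K_p) = 9.8/(2·0.25) = 19.6, so K_p = 384.2/1.9 = 202.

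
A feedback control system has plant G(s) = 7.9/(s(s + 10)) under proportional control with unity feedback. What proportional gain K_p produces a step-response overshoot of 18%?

From %OS = 100·exp(−πζ/√(1−ζ²)) = 18%, ζ = −ln(0.18)/√(π²+ln²(0.18)) = 0.4791.
Characteristic equation s² + 10s + 7.9K_p = 0 gives ζ = 10/(2√(7.9K_p)).
Setting ζ = 0.4791: √(7.9K_p) = 10/(2·0.4791) = 10.44, so K_p = 108.9/7.9 = 13.8.

K_p = 13.8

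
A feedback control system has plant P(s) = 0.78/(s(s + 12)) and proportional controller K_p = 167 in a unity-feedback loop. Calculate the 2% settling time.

The closed-loop denominator s² + 12s + 130.3 gives ω_n = √130.3 = 11.41 and ζ = 12/(2ω_n) = 0.5257.
2% settling time T_s ≈ 4/(ζω_n) = 4/6 = 0.667 s.

T_s ≈ 0.667 s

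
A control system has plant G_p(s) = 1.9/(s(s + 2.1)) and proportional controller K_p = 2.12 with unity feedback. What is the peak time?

T_p = 1.84 s

Closed-loop characteristic equation: s² + 2.1s + 4.028 = 0, so ω_n = 2.007 rad/s and ζ = 2.1/(2·2.007) = 0.5232.
Damped frequency ω_d = ω_n√(1−ζ²) = 1.71 rad/s, so peak time T_p = π/ω_d = 1.84 s.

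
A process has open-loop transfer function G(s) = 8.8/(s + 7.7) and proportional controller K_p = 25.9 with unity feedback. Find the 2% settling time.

Closed-loop transfer function: T(s) = K_p·G(s)/(1 + K_p·G(s)) = 227.9/(s + 7.7 + 227.9) = 227.9/(s + 235.6).
Time constant τ = 1/235.6 = 0.004244 s, so the 2% settling time is about 4τ = 0.017 s.

T_s ≈ 0.017 s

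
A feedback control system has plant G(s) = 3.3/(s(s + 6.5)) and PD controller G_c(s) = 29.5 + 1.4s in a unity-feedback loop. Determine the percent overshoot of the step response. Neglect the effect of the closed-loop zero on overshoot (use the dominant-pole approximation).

Forward path: (29.5 + 1.4s)·3.3/(s(s+6.5)). The closed-loop characteristic equation is s² + (6.5 + 3.3·1.4)s + 3.3·29.5 = 0.
That is s² + 11.12s + 97.35 = 0, so ω_n = 9.867 rad/s and ζ = 11.12/(2·9.867) = 0.5635.
%OS = 100·exp(−πζ/√(1−ζ²)) = 11.7%.

11.7%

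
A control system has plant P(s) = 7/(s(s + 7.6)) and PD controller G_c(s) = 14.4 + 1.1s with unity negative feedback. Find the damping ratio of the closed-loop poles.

ζ = 0.762

Forward path: (14.4 + 1.1s)·7/(s(s+7.6)). The closed-loop characteristic equation is s² + (7.6 + 7·1.1)s + 7·14.4 = 0.
That is s² + 15.3s + 100.8 = 0, so ω_n = 10.04 rad/s and ζ = 15.3/(2·10.04) = 0.762.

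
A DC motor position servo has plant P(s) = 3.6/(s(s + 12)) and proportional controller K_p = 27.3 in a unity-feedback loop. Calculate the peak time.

T_p = 0.398 s

The closed-loop denominator s² + 12s + 98.28 gives ω_n = √98.28 = 9.914 and ζ = 12/(2ω_n) = 0.6052.
Damped frequency ω_d = ω_n√(1−ζ²) = 7.892 rad/s, so peak time T_p = π/ω_d = 0.398 s.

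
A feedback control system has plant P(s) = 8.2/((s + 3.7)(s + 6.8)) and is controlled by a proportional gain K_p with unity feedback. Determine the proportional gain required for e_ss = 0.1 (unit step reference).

For a type-0 loop with proportional control, e_ss = 1/(1 + K_p·P(0)).
P(0) = 0.3259. Require 1/(1 + K_p·0.3259) = 0.1, so 1 + 0.3259·K_p = 10.
K_p = (10 − 1)/0.3259 = 27.6.

K_p = 27.6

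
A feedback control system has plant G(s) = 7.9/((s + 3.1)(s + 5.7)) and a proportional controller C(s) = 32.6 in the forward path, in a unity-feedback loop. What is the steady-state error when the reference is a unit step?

0.0642

The loop is type 0. Static position error constant K_pos = C(0)·G(0) = 32.6·0.4471 = 14.57.
Steady-state error to a unit step: e_ss = 1/(1+K_pos) = 1/15.57 = 0.0642.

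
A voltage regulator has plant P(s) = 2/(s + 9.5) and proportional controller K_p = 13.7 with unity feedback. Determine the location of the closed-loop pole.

s = -36.9

Closed-loop transfer function: T(s) = K_p·P(s)/(1 + K_p·P(s)) = 27.4/(s + 9.5 + 27.4) = 27.4/(s + 36.9).
The closed-loop pole is at s = −36.9.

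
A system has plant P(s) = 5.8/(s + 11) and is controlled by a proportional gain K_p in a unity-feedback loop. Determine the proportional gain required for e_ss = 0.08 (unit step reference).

K_p = 21.8

For a type-0 loop with proportional control, e_ss = 1/(1 + K_p·P(0)).
P(0) = 0.5273. Require 1/(1 + K_p·0.5273) = 0.08, so 1 + 0.5273·K_p = 12.5.
K_p = (12.5 − 1)/0.5273 = 21.8.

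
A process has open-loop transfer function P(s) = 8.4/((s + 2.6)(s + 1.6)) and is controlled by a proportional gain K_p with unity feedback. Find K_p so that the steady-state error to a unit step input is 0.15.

K_p = 2.81

Steady-state error for a unit step on this type-0 loop is 1/(1 + K_p·P(0)).
P(0) = 2.019. Require 1/(1 + K_p·2.019) = 0.15, so 1 + 2.019·K_p = 6.667.
K_p = (6.667 − 1)/2.019 = 2.81.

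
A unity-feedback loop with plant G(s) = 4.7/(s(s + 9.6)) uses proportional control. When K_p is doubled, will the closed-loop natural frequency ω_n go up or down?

ω_n = √(4.7·K_p), which grows with K_p.

increase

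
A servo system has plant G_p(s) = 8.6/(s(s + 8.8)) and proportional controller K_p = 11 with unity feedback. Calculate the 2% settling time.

Closed-loop characteristic equation: s² + 8.8s + 94.6 = 0, so ω_n = 9.726 rad/s and ζ = 8.8/(2·9.726) = 0.4524.
2% settling time T_s ≈ 4/(ζω_n) = 4/4.4 = 0.909 s.

T_s ≈ 0.909 s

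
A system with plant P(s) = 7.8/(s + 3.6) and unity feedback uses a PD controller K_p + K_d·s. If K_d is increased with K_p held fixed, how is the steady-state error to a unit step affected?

unchanged

K_d affects only the transient (the s-coefficient); the DC loop gain, and hence e_ss, depends only on K_p.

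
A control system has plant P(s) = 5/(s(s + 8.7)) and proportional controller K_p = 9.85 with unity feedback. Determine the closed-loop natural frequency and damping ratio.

ω_n = 7.02 rad/s, ζ = 0.62

1 + K_p·P(s) = 0 gives s² + 8.7s + 49.25 = 0.
So ω_n² = 49.25 ⇒ ω_n = 7.018 rad/s, and ζ = 8.7/(2ω_n) = 0.62.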